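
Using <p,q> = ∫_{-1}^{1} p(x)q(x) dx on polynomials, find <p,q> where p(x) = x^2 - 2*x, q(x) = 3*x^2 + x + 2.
<p,q> = 6/5

Expand the product: p(x)·q(x) = 3*x^4 - 5*x^3 - 4*x.
∫_{-1}^{1} of each monomial x^k gives [2/(k+1) if k even, 0 if k odd]. Integrating term-by-term (or equivalently evaluating the antiderivative F(x) = 3*x^5/5 - 5*x^4/4 - 2*x^2 at the endpoints):
  F(1) − F(−1) = -53/20 − (-77/20) = 6/5.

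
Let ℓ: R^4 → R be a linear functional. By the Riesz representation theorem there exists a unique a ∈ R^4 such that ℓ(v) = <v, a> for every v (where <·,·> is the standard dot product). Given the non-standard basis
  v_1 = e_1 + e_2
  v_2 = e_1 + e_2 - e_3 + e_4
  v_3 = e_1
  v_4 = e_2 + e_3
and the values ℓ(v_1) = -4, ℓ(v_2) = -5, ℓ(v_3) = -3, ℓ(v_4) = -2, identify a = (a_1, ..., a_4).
a = (-3, -1, -1, -2)

Write a = (a_1, ..., a_4) in the standard basis. For each basis vector v_i, ℓ(v_i) = <v_i, a> is a linear equation in the a_j's. Collect the n equations into a matrix system V a = ℓ, where row i of V is v_i (expressed in the standard basis). Since V is invertible (lower-triangular with 1s on the diagonal, up to permutation), solve by back-substitution:
  V =
[[1, 1, 0, 0],
 [1, 1, -1, 1],
 [1, 0, 0, 0],
 [0, 1, 1, 0]]
  V a = (-4, -5, -3, -2)
Solving gives a = (-3, -1, -1, -2).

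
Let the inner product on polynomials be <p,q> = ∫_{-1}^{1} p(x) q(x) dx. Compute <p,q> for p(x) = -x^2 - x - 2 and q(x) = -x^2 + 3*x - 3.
<p,q> = 206/15

Expand the product: p(x)·q(x) = x^4 - 2*x^3 + 2*x^2 - 3*x + 6.
∫_{-1}^{1} of each monomial x^k gives [2/(k+1) if k even, 0 if k odd]. Integrating term-by-term (or equivalently evaluating the antiderivative F(x) = x^5/5 - x^4/2 + 2*x^3/3 - 3*x^2/2 + 6*x at the endpoints):
  F(1) − F(−1) = 73/15 − (-133/15) = 206/15.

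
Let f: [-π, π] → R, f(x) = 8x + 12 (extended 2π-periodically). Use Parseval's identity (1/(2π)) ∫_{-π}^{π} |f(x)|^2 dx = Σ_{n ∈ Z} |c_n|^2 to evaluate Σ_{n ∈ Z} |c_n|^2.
Σ |c_n|^2 = 64π^2/3 + 144

Expand and integrate term by term over [-π, π]:
  ∫ (8x)^2 dx = 64·(2π^3/3); ∫ 2·8·(12)·x dx = 0 (odd integrand); ∫ 12^2 dx = 144·2π.
So (1/(2π)) ∫_{-π}^{π} (8x + 12)^2 dx = 64π^2/3 + 144 = 64π^2/3 + 144.
Parseval ⇒ Σ |c_n|^2 = 64π^2/3 + 144.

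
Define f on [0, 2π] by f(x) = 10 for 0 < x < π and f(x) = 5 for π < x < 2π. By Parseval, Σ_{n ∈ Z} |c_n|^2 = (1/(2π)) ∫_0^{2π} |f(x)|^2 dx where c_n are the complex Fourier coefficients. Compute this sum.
Σ |c_n|^2 = 125/2

Parseval equates the L^2 energy of f (normalised by 1/(2π)) with the ℓ^2 sum of its Fourier coefficients: (1/(2π)) ∫_0^{2π} |f|^2 = Σ |c_n|^2.
Compute the left side: (1/(2π)) [∫_0^π 10^2 dx + ∫_π^{2π} 5^2 dx] = (1/(2π)) · (100π + 25π) = (100 + 25)/2 = 125/2.
So Σ_{n ∈ Z} |c_n|^2 = 125/2.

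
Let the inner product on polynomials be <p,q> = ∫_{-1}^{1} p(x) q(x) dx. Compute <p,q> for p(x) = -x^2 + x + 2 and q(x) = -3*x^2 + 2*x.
<p,q> = -22/15

Expand the product: p(x)·q(x) = 3*x^4 - 5*x^3 - 4*x^2 + 4*x.
∫_{-1}^{1} of each monomial x^k gives [2/(k+1) if k even, 0 if k odd]. Integrating term-by-term (or equivalently evaluating the antiderivative F(x) = 3*x^5/5 - 5*x^4/4 - 4*x^3/3 + 2*x^2 at the endpoints):
  F(1) − F(−1) = 1/60 − (89/60) = -22/15.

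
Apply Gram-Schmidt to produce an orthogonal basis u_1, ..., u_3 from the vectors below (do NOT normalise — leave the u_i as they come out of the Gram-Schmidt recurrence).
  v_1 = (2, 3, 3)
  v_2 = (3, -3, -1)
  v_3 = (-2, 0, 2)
Orthogonal basis:
  u_1 = (2, 3, 3)
  u_2 = (39/11, -24/11, -2/11)
  u_3 = (-126/191, -231/191, 315/191)

Apply the Gram-Schmidt recurrence
  u_1 = v_1
  u_i = v_i − Σ_{j<i} ((v_i · u_j) / (u_j · u_j)) · u_j.

Step by step this gives:
  u_1 = (2, 3, 3)
  u_2 = (39/11, -24/11, -2/11)
  u_3 = (-126/191, -231/191, 315/191)

Orthogonality check:
  u_2 · u_1 = 0 (should be 0)
  u_3 · u_1 = 0 (should be 0)
  u_3 · u_2 = 0 (should be 0)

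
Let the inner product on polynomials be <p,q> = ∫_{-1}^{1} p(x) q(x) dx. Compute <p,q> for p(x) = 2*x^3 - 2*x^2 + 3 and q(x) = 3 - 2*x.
<p,q> = 62/5

Expand the product: p(x)·q(x) = -4*x^4 + 10*x^3 - 6*x^2 - 6*x + 9.
∫_{-1}^{1} of each monomial x^k gives [2/(k+1) if k even, 0 if k odd]. Integrating term-by-term (or equivalently evaluating the antiderivative F(x) = -4*x^5/5 + 5*x^4/2 - 2*x^3 - 3*x^2 + 9*x at the endpoints):
  F(1) − F(−1) = 57/10 − (-67/10) = 62/5.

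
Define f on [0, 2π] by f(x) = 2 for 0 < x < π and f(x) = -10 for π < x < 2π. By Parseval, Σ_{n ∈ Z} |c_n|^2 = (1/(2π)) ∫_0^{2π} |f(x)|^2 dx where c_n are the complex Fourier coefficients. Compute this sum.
Σ |c_n|^2 = 52

Parseval equates the L^2 energy of f (normalised by 1/(2π)) with the ℓ^2 sum of its Fourier coefficients: (1/(2π)) ∫_0^{2π} |f|^2 = Σ |c_n|^2.
Compute the left side: (1/(2π)) [∫_0^π 2^2 dx + ∫_π^{2π} (-10)^2 dx] = (1/(2π)) · (4π + 100π) = (4 + 100)/2 = 52.
So Σ_{n ∈ Z} |c_n|^2 = 52.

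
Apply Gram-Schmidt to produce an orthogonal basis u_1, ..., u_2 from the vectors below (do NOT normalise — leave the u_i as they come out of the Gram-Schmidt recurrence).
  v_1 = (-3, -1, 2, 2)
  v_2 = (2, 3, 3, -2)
Orthogonal basis:
  u_1 = (-3, -1, 2, 2)
  u_2 = (5/6, 47/18, 34/9, -11/9)

Apply the Gram-Schmidt recurrence
  u_1 = v_1
  u_i = v_i − Σ_{j<i} ((v_i · u_j) / (u_j · u_j)) · u_j.

Step by step this gives:
  u_1 = (-3, -1, 2, 2)
  u_2 = (5/6, 47/18, 34/9, -11/9)

Orthogonality check:
  u_2 · u_1 = 0 (should be 0)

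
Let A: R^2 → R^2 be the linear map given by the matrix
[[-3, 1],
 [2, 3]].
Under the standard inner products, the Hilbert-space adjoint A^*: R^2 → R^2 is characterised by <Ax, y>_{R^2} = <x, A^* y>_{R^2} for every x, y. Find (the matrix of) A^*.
A^* = A^T =
[[-3, 2],
 [1, 3]]

For real matrices with standard dot products, the defining identity <Ax, y> = <x, A^* y> gives (Ax)^T y = x^T (A^*) y, i.e. x^T A^T y = x^T (A^*) y. Since this holds for all x, y, we must have A^* = A^T. Therefore
A^* =
[[-3, 2],
 [1, 3]].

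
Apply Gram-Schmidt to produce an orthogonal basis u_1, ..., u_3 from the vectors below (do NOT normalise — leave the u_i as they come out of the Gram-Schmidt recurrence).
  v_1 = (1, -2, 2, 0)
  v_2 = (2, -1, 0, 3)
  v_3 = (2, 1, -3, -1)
Orthogonal basis:
  u_1 = (1, -2, 2, 0)
  u_2 = (14/9, -1/9, -8/9, 3)
  u_3 = (128/55, -17/55, -81/55, -91/55)

Apply the Gram-Schmidt recurrence
  u_1 = v_1
  u_i = v_i − Σ_{j<i} ((v_i · u_j) / (u_j · u_j)) · u_j.

Step by step this gives:
  u_1 = (1, -2, 2, 0)
  u_2 = (14/9, -1/9, -8/9, 3)
  u_3 = (128/55, -17/55, -81/55, -91/55)

Orthogonality check:
  u_2 · u_1 = 0 (should be 0)
  u_3 · u_1 = 0 (should be 0)
  u_3 · u_2 = 0 (should be 0)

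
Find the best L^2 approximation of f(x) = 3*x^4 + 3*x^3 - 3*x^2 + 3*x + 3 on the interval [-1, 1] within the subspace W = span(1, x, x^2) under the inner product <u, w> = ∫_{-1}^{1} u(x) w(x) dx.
g(x) = -3*x^2/7 + 24*x/5 + 96/35

The best approximation g ∈ W is the orthogonal projection of f onto W. Writing g = a_0 + a_1 x + a_2 x^2, the coefficients solve the normal equations G · a = b where
  G_{ij} = <φ_i, φ_j> and b_i = <f, φ_i>, with φ_0 = 1, φ_1 = x, φ_2 = x^2.
G =
  [2, 0, 2/3]
  [0, 2/3, 0]
  [2/3, 0, 2/5],
b = (26/5, 16/5, 58/35).
Solving gives a_0 = 96/35, a_1 = 24/5, a_2 = -3/7, so
  g(x) = -3*x^2/7 + 24*x/5 + 96/35.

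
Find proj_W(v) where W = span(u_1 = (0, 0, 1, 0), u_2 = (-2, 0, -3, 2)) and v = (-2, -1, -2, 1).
proj_W(v) = (-3/2, 0, -2, 3/2)

Set up U = [u_1 | ... | u_2] ∈ R^(4×2). The projector onto W = col(U) is P = U (U^T U)^(-1) U^T.
Compute U^T U =
  [1, -3]
  [-3, 17],
and U^T v = (-2, 12).
Solve U^T U · c = U^T v for the coefficients: c = (1/4, 3/4). The projection is proj_W(v) = U c.
Check: (v - proj_W(v)) · u_1 = 0  (should be 0).
Check: (v - proj_W(v)) · u_2 = 0  (should be 0).
Result: proj_W(v) = (-3/2, 0, -2, 3/2).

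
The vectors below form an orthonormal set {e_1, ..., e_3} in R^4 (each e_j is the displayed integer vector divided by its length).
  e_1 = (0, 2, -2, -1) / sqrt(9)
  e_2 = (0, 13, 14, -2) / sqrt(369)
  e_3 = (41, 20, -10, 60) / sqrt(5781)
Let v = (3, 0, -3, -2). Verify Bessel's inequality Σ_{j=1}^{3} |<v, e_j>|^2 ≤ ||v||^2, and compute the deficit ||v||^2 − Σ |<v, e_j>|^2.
Σ |<v, e_j>|^2 = 527/47; ||v||^2 = 22; deficit = 507/47

Write each e_j = u_j / sqrt(<u_j, u_j>) where u_j is the displayed integer vector. Then <v, e_j> = <v, u_j> / sqrt(<u_j, u_j>), so |<v, e_j>|^2 = <v, u_j>^2 / <u_j, u_j>.
Coefficients: <v, e_1> = 8/sqrt(9), <v, e_2> = -38/sqrt(369), <v, e_3> = 33/sqrt(5781).
Square and sum: Σ |<v, e_j>|^2 = 527/47.
Compute ||v||^2 = v·v = 22.
Deficit = 22 − 527/47 = 507/47 ≥ 0, confirming Bessel's inequality. (The deficit equals ||v − Σ <v,e_j> e_j||^2, the squared distance from v to span{e_j}.)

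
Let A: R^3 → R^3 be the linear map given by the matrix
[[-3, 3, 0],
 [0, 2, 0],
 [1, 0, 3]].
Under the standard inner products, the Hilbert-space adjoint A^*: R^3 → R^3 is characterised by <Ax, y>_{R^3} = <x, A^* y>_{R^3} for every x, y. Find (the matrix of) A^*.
A^* = A^T =
[[-3, 0, 1],
 [3, 2, 0],
 [0, 0, 3]]

For real matrices with standard dot products, the defining identity <Ax, y> = <x, A^* y> gives (Ax)^T y = x^T (A^*) y, i.e. x^T A^T y = x^T (A^*) y. Since this holds for all x, y, we must have A^* = A^T. Therefore
A^* =
[[-3, 0, 1],
 [3, 2, 0],
 [0, 0, 3]].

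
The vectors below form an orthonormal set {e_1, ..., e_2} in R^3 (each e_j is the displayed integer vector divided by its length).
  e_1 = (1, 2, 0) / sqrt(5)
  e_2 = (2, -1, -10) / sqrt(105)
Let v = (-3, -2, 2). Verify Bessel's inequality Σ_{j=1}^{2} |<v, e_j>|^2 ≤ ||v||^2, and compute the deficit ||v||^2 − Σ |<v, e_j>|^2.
Σ |<v, e_j>|^2 = 107/7; ||v||^2 = 17; deficit = 12/7

Write each e_j = u_j / sqrt(<u_j, u_j>) where u_j is the displayed integer vector. Then <v, e_j> = <v, u_j> / sqrt(<u_j, u_j>), so |<v, e_j>|^2 = <v, u_j>^2 / <u_j, u_j>.
Coefficients: <v, e_1> = -7/sqrt(5), <v, e_2> = -24/sqrt(105).
Square and sum: Σ |<v, e_j>|^2 = 107/7.
Compute ||v||^2 = v·v = 17.
Deficit = 17 − 107/7 = 12/7 ≥ 0, confirming Bessel's inequality. (The deficit equals ||v − Σ <v,e_j> e_j||^2, the squared distance from v to span{e_j}.)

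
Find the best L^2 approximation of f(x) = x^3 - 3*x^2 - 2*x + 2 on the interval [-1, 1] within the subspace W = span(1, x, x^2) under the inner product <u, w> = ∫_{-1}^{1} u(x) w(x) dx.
g(x) = -3*x^2 - 7*x/5 + 2

The best approximation g ∈ W is the orthogonal projection of f onto W. Writing g = a_0 + a_1 x + a_2 x^2, the coefficients solve the normal equations G · a = b where
  G_{ij} = <φ_i, φ_j> and b_i = <f, φ_i>, with φ_0 = 1, φ_1 = x, φ_2 = x^2.
G =
  [2, 0, 2/3]
  [0, 2/3, 0]
  [2/3, 0, 2/5],
b = (2, -14/15, 2/15).
Solving gives a_0 = 2, a_1 = -7/5, a_2 = -3, so
  g(x) = -3*x^2 - 7*x/5 + 2.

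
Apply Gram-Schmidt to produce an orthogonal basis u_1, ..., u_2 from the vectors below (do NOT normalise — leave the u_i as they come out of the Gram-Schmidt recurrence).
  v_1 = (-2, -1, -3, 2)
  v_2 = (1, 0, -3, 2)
Orthogonal basis:
  u_1 = (-2, -1, -3, 2)
  u_2 = (20/9, 11/18, -7/6, 7/9)

Apply the Gram-Schmidt recurrence
  u_1 = v_1
  u_i = v_i − Σ_{j<i} ((v_i · u_j) / (u_j · u_j)) · u_j.

Step by step this gives:
  u_1 = (-2, -1, -3, 2)
  u_2 = (20/9, 11/18, -7/6, 7/9)

Orthogonality check:
  u_2 · u_1 = 0 (should be 0)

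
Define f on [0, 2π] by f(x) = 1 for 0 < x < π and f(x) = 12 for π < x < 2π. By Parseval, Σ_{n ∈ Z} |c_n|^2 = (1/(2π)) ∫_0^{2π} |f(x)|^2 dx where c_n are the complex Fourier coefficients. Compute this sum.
Σ |c_n|^2 = 145/2

Parseval equates the L^2 energy of f (normalised by 1/(2π)) with the ℓ^2 sum of its Fourier coefficients: (1/(2π)) ∫_0^{2π} |f|^2 = Σ |c_n|^2.
Compute the left side: (1/(2π)) [∫_0^π 1^2 dx + ∫_π^{2π} 12^2 dx] = (1/(2π)) · (1π + 144π) = (1 + 144)/2 = 145/2.
So Σ_{n ∈ Z} |c_n|^2 = 145/2.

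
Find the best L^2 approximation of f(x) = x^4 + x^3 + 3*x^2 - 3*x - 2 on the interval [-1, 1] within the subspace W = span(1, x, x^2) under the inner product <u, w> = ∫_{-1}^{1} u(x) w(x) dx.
g(x) = 27*x^2/7 - 12*x/5 - 73/35

The best approximation g ∈ W is the orthogonal projection of f onto W. Writing g = a_0 + a_1 x + a_2 x^2, the coefficients solve the normal equations G · a = b where
  G_{ij} = <φ_i, φ_j> and b_i = <f, φ_i>, with φ_0 = 1, φ_1 = x, φ_2 = x^2.
G =
  [2, 0, 2/3]
  [0, 2/3, 0]
  [2/3, 0, 2/5],
b = (-8/5, -8/5, 16/105).
Solving gives a_0 = -73/35, a_1 = -12/5, a_2 = 27/7, so
  g(x) = 27*x^2/7 - 12*x/5 - 73/35.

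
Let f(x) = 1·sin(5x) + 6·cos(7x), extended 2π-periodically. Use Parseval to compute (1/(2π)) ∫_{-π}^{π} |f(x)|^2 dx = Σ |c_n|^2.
Σ |c_n|^2 = 37/2

Expand |f|^2 and use orthogonality of {sin(nx), cos(mx)} on [-π, π]:
  ∫_{-π}^{π} sin(nx)^2 dx = π, ∫ cos(mx)^2 dx = π, and cross terms integrate to 0.
So ∫_{-π}^{π} f(x)^2 dx = 1^2 · π + 6^2 · π = (1 + 36)π.
Divide by 2π: (1 + 36)/2 = 37/2.
By Parseval, this equals Σ |c_n|^2.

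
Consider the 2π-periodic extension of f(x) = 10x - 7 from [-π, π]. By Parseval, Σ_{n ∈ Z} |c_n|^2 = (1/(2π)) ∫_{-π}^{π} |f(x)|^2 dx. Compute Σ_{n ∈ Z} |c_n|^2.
Σ |c_n|^2 = 100π^2/3 + 49

Expand and integrate term by term over [-π, π]:
  ∫ (10x)^2 dx = 100·(2π^3/3); ∫ 2·10·(-7)·x dx = 0 (odd integrand); ∫ (-7)^2 dx = 49·2π.
So (1/(2π)) ∫_{-π}^{π} (10x - 7)^2 dx = 100π^2/3 + 49 = 100π^2/3 + 49.
Parseval ⇒ Σ |c_n|^2 = 100π^2/3 + 49.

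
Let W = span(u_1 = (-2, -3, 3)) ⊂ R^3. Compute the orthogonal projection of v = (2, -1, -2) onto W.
proj_W(v) = (7/11, 21/22, -21/22)

Set up U = [u_1 | ... | u_1] ∈ R^(3×1). The projector onto W = col(U) is P = U (U^T U)^(-1) U^T.
Compute U^T U =
  [22],
and U^T v = (-7).
Solve U^T U · c = U^T v for the coefficients: c = (-7/22). The projection is proj_W(v) = U c.
Check: (v - proj_W(v)) · u_1 = 0  (should be 0).
Result: proj_W(v) = (7/11, 21/22, -21/22).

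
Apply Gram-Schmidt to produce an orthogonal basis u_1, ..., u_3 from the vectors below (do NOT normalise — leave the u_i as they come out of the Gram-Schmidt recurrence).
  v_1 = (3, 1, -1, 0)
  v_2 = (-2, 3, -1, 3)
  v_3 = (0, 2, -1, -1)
Orthogonal basis:
  u_1 = (3, 1, -1, 0)
  u_2 = (-16/11, 35/11, -13/11, 3)
  u_3 = (-131/249, 271/249, -122/249, -133/83)

Apply the Gram-Schmidt recurrence
  u_1 = v_1
  u_i = v_i − Σ_{j<i} ((v_i · u_j) / (u_j · u_j)) · u_j.

Step by step this gives:
  u_1 = (3, 1, -1, 0)
  u_2 = (-16/11, 35/11, -13/11, 3)
  u_3 = (-131/249, 271/249, -122/249, -133/83)

Orthogonality check:
  u_2 · u_1 = 0 (should be 0)
  u_3 · u_1 = 0 (should be 0)
  u_3 · u_2 = 0 (should be 0)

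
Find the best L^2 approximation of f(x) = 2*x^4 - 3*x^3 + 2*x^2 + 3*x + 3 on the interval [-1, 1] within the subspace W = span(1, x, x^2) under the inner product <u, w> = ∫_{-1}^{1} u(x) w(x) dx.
g(x) = 26*x^2/7 + 6*x/5 + 99/35

The best approximation g ∈ W is the orthogonal projection of f onto W. Writing g = a_0 + a_1 x + a_2 x^2, the coefficients solve the normal equations G · a = b where
  G_{ij} = <φ_i, φ_j> and b_i = <f, φ_i>, with φ_0 = 1, φ_1 = x, φ_2 = x^2.
G =
  [2, 0, 2/3]
  [0, 2/3, 0]
  [2/3, 0, 2/5],
b = (122/15, 4/5, 118/35).
Solving gives a_0 = 99/35, a_1 = 6/5, a_2 = 26/7, so
  g(x) = 26*x^2/7 + 6*x/5 + 99/35.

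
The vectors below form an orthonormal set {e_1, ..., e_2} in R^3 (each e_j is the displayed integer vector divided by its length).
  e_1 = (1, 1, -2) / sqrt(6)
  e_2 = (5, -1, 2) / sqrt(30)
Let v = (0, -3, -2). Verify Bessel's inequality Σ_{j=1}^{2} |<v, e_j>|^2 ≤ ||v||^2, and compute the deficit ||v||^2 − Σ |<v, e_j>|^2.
Σ |<v, e_j>|^2 = 1/5; ||v||^2 = 13; deficit = 64/5

Write each e_j = u_j / sqrt(<u_j, u_j>) where u_j is the displayed integer vector. Then <v, e_j> = <v, u_j> / sqrt(<u_j, u_j>), so |<v, e_j>|^2 = <v, u_j>^2 / <u_j, u_j>.
Coefficients: <v, e_1> = 1/sqrt(6), <v, e_2> = -1/sqrt(30).
Square and sum: Σ |<v, e_j>|^2 = 1/5.
Compute ||v||^2 = v·v = 13.
Deficit = 13 − 1/5 = 64/5 ≥ 0, confirming Bessel's inequality. (The deficit equals ||v − Σ <v,e_j> e_j||^2, the squared distance from v to span{e_j}.)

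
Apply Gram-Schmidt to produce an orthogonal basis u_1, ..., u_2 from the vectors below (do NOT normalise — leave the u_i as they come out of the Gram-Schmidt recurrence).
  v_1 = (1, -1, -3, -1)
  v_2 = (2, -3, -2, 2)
Orthogonal basis:
  u_1 = (1, -1, -3, -1)
  u_2 = (5/4, -9/4, 1/4, 11/4)

Apply the Gram-Schmidt recurrence
  u_1 = v_1
  u_i = v_i − Σ_{j<i} ((v_i · u_j) / (u_j · u_j)) · u_j.

Step by step this gives:
  u_1 = (1, -1, -3, -1)
  u_2 = (5/4, -9/4, 1/4, 11/4)

Orthogonality check:
  u_2 · u_1 = 0 (should be 0)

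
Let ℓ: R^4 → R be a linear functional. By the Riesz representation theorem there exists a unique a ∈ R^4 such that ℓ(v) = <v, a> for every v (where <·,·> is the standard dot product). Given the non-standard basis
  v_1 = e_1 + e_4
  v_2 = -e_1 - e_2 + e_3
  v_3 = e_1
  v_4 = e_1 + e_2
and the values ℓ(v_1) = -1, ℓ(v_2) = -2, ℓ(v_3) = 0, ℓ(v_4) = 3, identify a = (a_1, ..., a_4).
a = (0, 3, 1, -1)

Write a = (a_1, ..., a_4) in the standard basis. For each basis vector v_i, ℓ(v_i) = <v_i, a> is a linear equation in the a_j's. Collect the n equations into a matrix system V a = ℓ, where row i of V is v_i (expressed in the standard basis). Since V is invertible (lower-triangular with 1s on the diagonal, up to permutation), solve by back-substitution:
  V =
[[1, 0, 0, 1],
 [-1, -1, 1, 0],
 [1, 0, 0, 0],
 [1, 1, 0, 0]]
  V a = (-1, -2, 0, 3)
Solving gives a = (0, 3, 1, -1).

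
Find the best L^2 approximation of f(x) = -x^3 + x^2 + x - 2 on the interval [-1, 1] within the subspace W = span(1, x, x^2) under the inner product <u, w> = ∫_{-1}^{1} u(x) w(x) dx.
g(x) = x^2 + 2*x/5 - 2

The best approximation g ∈ W is the orthogonal projection of f onto W. Writing g = a_0 + a_1 x + a_2 x^2, the coefficients solve the normal equations G · a = b where
  G_{ij} = <φ_i, φ_j> and b_i = <f, φ_i>, with φ_0 = 1, φ_1 = x, φ_2 = x^2.
G =
  [2, 0, 2/3]
  [0, 2/3, 0]
  [2/3, 0, 2/5],
b = (-10/3, 4/15, -14/15).
Solving gives a_0 = -2, a_1 = 2/5, a_2 = 1, so
  g(x) = x^2 + 2*x/5 - 2.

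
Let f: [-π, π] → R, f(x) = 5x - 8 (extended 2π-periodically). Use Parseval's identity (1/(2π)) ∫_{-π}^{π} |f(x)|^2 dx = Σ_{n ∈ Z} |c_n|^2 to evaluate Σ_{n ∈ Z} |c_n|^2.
Σ |c_n|^2 = 25π^2/3 + 64

Expand and integrate term by term over [-π, π]:
  ∫ (5x)^2 dx = 25·(2π^3/3); ∫ 2·5·(-8)·x dx = 0 (odd integrand); ∫ (-8)^2 dx = 64·2π.
So (1/(2π)) ∫_{-π}^{π} (5x - 8)^2 dx = 25π^2/3 + 64 = 25π^2/3 + 64.
Parseval ⇒ Σ |c_n|^2 = 25π^2/3 + 64.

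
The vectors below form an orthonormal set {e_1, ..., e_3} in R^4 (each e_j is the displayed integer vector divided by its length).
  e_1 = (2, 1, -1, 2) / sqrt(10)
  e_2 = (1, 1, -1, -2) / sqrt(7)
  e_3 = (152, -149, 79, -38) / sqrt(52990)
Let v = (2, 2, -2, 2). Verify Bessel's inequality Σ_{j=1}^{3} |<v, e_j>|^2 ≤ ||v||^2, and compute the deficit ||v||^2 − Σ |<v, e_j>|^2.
Σ |<v, e_j>|^2 = 12076/757; ||v||^2 = 16; deficit = 36/757

Write each e_j = u_j / sqrt(<u_j, u_j>) where u_j is the displayed integer vector. Then <v, e_j> = <v, u_j> / sqrt(<u_j, u_j>), so |<v, e_j>|^2 = <v, u_j>^2 / <u_j, u_j>.
Coefficients: <v, e_1> = 12/sqrt(10), <v, e_2> = 2/sqrt(7), <v, e_3> = -228/sqrt(52990).
Square and sum: Σ |<v, e_j>|^2 = 12076/757.
Compute ||v||^2 = v·v = 16.
Deficit = 16 − 12076/757 = 36/757 ≥ 0, confirming Bessel's inequality. (The deficit equals ||v − Σ <v,e_j> e_j||^2, the squared distance from v to span{e_j}.)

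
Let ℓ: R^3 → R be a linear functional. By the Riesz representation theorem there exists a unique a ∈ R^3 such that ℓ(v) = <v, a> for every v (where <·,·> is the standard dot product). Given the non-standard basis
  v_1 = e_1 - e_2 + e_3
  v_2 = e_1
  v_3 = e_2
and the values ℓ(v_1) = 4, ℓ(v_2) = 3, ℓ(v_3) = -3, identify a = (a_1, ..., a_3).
a = (3, -3, -2)

Write a = (a_1, ..., a_3) in the standard basis. For each basis vector v_i, ℓ(v_i) = <v_i, a> is a linear equation in the a_j's. Collect the n equations into a matrix system V a = ℓ, where row i of V is v_i (expressed in the standard basis). Since V is invertible (lower-triangular with 1s on the diagonal, up to permutation), solve by back-substitution:
  V =
[[1, -1, 1],
 [1, 0, 0],
 [0, 1, 0]]
  V a = (4, 3, -3)
Solving gives a = (3, -3, -2).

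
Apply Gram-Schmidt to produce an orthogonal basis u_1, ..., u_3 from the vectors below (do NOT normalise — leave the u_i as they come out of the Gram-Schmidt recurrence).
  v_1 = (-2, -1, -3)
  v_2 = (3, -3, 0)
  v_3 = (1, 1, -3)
Orthogonal basis:
  u_1 = (-2, -1, -3)
  u_2 = (18/7, -45/14, -9/14)
  u_3 = (5/3, 5/3, -5/3)

Apply the Gram-Schmidt recurrence
  u_1 = v_1
  u_i = v_i − Σ_{j<i} ((v_i · u_j) / (u_j · u_j)) · u_j.

Step by step this gives:
  u_1 = (-2, -1, -3)
  u_2 = (18/7, -45/14, -9/14)
  u_3 = (5/3, 5/3, -5/3)

Orthogonality check:
  u_2 · u_1 = 0 (should be 0)
  u_3 · u_1 = 0 (should be 0)
  u_3 · u_2 = 0 (should be 0)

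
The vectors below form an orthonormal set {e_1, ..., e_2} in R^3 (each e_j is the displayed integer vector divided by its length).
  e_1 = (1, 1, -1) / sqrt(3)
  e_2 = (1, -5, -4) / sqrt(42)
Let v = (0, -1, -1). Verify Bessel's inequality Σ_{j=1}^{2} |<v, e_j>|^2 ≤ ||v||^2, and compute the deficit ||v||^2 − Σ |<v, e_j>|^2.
Σ |<v, e_j>|^2 = 27/14; ||v||^2 = 2; deficit = 1/14

Write each e_j = u_j / sqrt(<u_j, u_j>) where u_j is the displayed integer vector. Then <v, e_j> = <v, u_j> / sqrt(<u_j, u_j>), so |<v, e_j>|^2 = <v, u_j>^2 / <u_j, u_j>.
Coefficients: <v, e_1> = 0/sqrt(3), <v, e_2> = 9/sqrt(42).
Square and sum: Σ |<v, e_j>|^2 = 27/14.
Compute ||v||^2 = v·v = 2.
Deficit = 2 − 27/14 = 1/14 ≥ 0, confirming Bessel's inequality. (The deficit equals ||v − Σ <v,e_j> e_j||^2, the squared distance from v to span{e_j}.)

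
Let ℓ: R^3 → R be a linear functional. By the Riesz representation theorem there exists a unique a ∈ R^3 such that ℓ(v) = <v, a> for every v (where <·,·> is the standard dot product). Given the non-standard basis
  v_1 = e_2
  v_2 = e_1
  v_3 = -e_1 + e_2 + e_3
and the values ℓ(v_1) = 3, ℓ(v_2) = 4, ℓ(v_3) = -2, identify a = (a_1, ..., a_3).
a = (4, 3, -1)

Write a = (a_1, ..., a_3) in the standard basis. For each basis vector v_i, ℓ(v_i) = <v_i, a> is a linear equation in the a_j's. Collect the n equations into a matrix system V a = ℓ, where row i of V is v_i (expressed in the standard basis). Since V is invertible (lower-triangular with 1s on the diagonal, up to permutation), solve by back-substitution:
  V =
[[0, 1, 0],
 [1, 0, 0],
 [-1, 1, 1]]
  V a = (3, 4, -2)
Solving gives a = (4, 3, -1).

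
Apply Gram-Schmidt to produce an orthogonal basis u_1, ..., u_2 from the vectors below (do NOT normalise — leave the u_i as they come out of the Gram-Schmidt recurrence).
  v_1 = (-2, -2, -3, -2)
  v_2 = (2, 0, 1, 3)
Orthogonal basis:
  u_1 = (-2, -2, -3, -2)
  u_2 = (16/21, -26/21, -6/7, 37/21)

Apply the Gram-Schmidt recurrence
  u_1 = v_1
  u_i = v_i − Σ_{j<i} ((v_i · u_j) / (u_j · u_j)) · u_j.

Step by step this gives:
  u_1 = (-2, -2, -3, -2)
  u_2 = (16/21, -26/21, -6/7, 37/21)

Orthogonality check:
  u_2 · u_1 = 0 (should be 0)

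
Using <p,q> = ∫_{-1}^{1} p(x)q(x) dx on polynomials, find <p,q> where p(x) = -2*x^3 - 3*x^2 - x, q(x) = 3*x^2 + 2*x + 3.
<p,q> = -188/15

Expand the product: p(x)·q(x) = -6*x^5 - 13*x^4 - 15*x^3 - 11*x^2 - 3*x.
∫_{-1}^{1} of each monomial x^k gives [2/(k+1) if k even, 0 if k odd]. Integrating term-by-term (or equivalently evaluating the antiderivative F(x) = -x^6 - 13*x^5/5 - 15*x^4/4 - 11*x^3/3 - 3*x^2/2 at the endpoints):
  F(1) − F(−1) = -751/60 − (1/60) = -188/15.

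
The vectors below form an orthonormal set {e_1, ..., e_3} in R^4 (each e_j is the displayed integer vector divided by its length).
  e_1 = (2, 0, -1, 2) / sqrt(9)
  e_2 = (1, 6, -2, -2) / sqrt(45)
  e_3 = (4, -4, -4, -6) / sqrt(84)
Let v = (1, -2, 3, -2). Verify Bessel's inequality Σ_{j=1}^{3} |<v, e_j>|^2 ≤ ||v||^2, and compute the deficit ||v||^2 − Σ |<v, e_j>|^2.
Σ |<v, e_j>|^2 = 866/105; ||v||^2 = 18; deficit = 1024/105

Write each e_j = u_j / sqrt(<u_j, u_j>) where u_j is the displayed integer vector. Then <v, e_j> = <v, u_j> / sqrt(<u_j, u_j>), so |<v, e_j>|^2 = <v, u_j>^2 / <u_j, u_j>.
Coefficients: <v, e_1> = -5/sqrt(9), <v, e_2> = -13/sqrt(45), <v, e_3> = 12/sqrt(84).
Square and sum: Σ |<v, e_j>|^2 = 866/105.
Compute ||v||^2 = v·v = 18.
Deficit = 18 − 866/105 = 1024/105 ≥ 0, confirming Bessel's inequality. (The deficit equals ||v − Σ <v,e_j> e_j||^2, the squared distance from v to span{e_j}.)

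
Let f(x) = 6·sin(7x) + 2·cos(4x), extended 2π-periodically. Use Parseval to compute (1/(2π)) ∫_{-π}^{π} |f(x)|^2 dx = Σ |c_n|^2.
Σ |c_n|^2 = 20

Expand |f|^2 and use orthogonality of {sin(nx), cos(mx)} on [-π, π]:
  ∫_{-π}^{π} sin(nx)^2 dx = π, ∫ cos(mx)^2 dx = π, and cross terms integrate to 0.
So ∫_{-π}^{π} f(x)^2 dx = 6^2 · π + 2^2 · π = (36 + 4)π.
Divide by 2π: (36 + 4)/2 = 20.
By Parseval, this equals Σ |c_n|^2.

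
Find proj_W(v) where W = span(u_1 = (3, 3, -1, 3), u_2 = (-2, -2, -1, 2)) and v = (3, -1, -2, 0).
proj_W(v) = (314/339, 314/339, -26/113, 250/339)

Set up U = [u_1 | ... | u_2] ∈ R^(4×2). The projector onto W = col(U) is P = U (U^T U)^(-1) U^T.
Compute U^T U =
  [28, -5]
  [-5, 13],
and U^T v = (8, -2).
Solve U^T U · c = U^T v for the coefficients: c = (94/339, -16/339). The projection is proj_W(v) = U c.
Check: (v - proj_W(v)) · u_1 = 0  (should be 0).
Check: (v - proj_W(v)) · u_2 = 0  (should be 0).
Result: proj_W(v) = (314/339, 314/339, -26/113, 250/339).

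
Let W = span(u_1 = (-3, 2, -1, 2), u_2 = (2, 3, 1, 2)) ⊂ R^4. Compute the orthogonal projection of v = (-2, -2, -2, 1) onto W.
proj_W(v) = (-18/7, -106/105, -16/15, -8/21)

Set up U = [u_1 | ... | u_2] ∈ R^(4×2). The projector onto W = col(U) is P = U (U^T U)^(-1) U^T.
Compute U^T U =
  [18, 3]
  [3, 18],
and U^T v = (6, -10).
Solve U^T U · c = U^T v for the coefficients: c = (46/105, -22/35). The projection is proj_W(v) = U c.
Check: (v - proj_W(v)) · u_1 = 0  (should be 0).
Check: (v - proj_W(v)) · u_2 = 0  (should be 0).
Result: proj_W(v) = (-18/7, -106/105, -16/15, -8/21).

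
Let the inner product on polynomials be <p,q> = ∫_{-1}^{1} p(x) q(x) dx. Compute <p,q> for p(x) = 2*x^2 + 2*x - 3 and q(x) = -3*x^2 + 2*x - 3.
<p,q> = 304/15

Expand the product: p(x)·q(x) = -6*x^4 - 2*x^3 + 7*x^2 - 12*x + 9.
∫_{-1}^{1} of each monomial x^k gives [2/(k+1) if k even, 0 if k odd]. Integrating term-by-term (or equivalently evaluating the antiderivative F(x) = -6*x^5/5 - x^4/2 + 7*x^3/3 - 6*x^2 + 9*x at the endpoints):
  F(1) − F(−1) = 109/30 − (-499/30) = 304/15.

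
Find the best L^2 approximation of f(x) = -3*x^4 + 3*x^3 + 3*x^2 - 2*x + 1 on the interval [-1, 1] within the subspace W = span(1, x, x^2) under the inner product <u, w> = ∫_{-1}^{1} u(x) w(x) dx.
g(x) = 3*x^2/7 - x/5 + 44/35

The best approximation g ∈ W is the orthogonal projection of f onto W. Writing g = a_0 + a_1 x + a_2 x^2, the coefficients solve the normal equations G · a = b where
  G_{ij} = <φ_i, φ_j> and b_i = <f, φ_i>, with φ_0 = 1, φ_1 = x, φ_2 = x^2.
G =
  [2, 0, 2/3]
  [0, 2/3, 0]
  [2/3, 0, 2/5],
b = (14/5, -2/15, 106/105).
Solving gives a_0 = 44/35, a_1 = -1/5, a_2 = 3/7, so
  g(x) = 3*x^2/7 - x/5 + 44/35.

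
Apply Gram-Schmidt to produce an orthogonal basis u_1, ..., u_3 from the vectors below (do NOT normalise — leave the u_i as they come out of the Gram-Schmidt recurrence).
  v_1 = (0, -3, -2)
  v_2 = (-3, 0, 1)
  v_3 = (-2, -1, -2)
Orthogonal basis:
  u_1 = (0, -3, -2)
  u_2 = (-3, -6/13, 9/13)
  u_3 = (-3/7, 6/7, -9/7)

Apply the Gram-Schmidt recurrence
  u_1 = v_1
  u_i = v_i − Σ_{j<i} ((v_i · u_j) / (u_j · u_j)) · u_j.

Step by step this gives:
  u_1 = (0, -3, -2)
  u_2 = (-3, -6/13, 9/13)
  u_3 = (-3/7, 6/7, -9/7)

Orthogonality check:
  u_2 · u_1 = 0 (should be 0)
  u_3 · u_1 = 0 (should be 0)
  u_3 · u_2 = 0 (should be 0)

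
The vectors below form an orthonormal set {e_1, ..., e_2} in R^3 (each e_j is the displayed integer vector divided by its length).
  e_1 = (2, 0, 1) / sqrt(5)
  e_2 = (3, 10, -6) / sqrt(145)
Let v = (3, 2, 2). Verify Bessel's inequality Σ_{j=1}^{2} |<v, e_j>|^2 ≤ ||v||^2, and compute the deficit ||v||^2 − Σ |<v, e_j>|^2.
Σ |<v, e_j>|^2 = 429/29; ||v||^2 = 17; deficit = 64/29

Write each e_j = u_j / sqrt(<u_j, u_j>) where u_j is the displayed integer vector. Then <v, e_j> = <v, u_j> / sqrt(<u_j, u_j>), so |<v, e_j>|^2 = <v, u_j>^2 / <u_j, u_j>.
Coefficients: <v, e_1> = 8/sqrt(5), <v, e_2> = 17/sqrt(145).
Square and sum: Σ |<v, e_j>|^2 = 429/29.
Compute ||v||^2 = v·v = 17.
Deficit = 17 − 429/29 = 64/29 ≥ 0, confirming Bessel's inequality. (The deficit equals ||v − Σ <v,e_j> e_j||^2, the squared distance from v to span{e_j}.)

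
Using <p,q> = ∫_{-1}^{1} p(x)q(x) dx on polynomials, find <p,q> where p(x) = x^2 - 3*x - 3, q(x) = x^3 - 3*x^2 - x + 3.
<p,q> = -52/5

Expand the product: p(x)·q(x) = x^5 - 6*x^4 + 5*x^3 + 15*x^2 - 6*x - 9.
∫_{-1}^{1} of each monomial x^k gives [2/(k+1) if k even, 0 if k odd]. Integrating term-by-term (or equivalently evaluating the antiderivative F(x) = x^6/6 - 6*x^5/5 + 5*x^4/4 + 5*x^3 - 3*x^2 - 9*x at the endpoints):
  F(1) − F(−1) = -407/60 − (217/60) = -52/5.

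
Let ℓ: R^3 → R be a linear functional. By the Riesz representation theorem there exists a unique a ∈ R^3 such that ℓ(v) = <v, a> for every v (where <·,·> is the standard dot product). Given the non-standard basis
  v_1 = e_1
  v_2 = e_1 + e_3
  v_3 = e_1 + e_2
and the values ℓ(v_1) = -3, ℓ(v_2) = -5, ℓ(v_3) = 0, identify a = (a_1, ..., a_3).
a = (-3, 3, -2)

Write a = (a_1, ..., a_3) in the standard basis. For each basis vector v_i, ℓ(v_i) = <v_i, a> is a linear equation in the a_j's. Collect the n equations into a matrix system V a = ℓ, where row i of V is v_i (expressed in the standard basis). Since V is invertible (lower-triangular with 1s on the diagonal, up to permutation), solve by back-substitution:
  V =
[[1, 0, 0],
 [1, 0, 1],
 [1, 1, 0]]
  V a = (-3, -5, 0)
Solving gives a = (-3, 3, -2).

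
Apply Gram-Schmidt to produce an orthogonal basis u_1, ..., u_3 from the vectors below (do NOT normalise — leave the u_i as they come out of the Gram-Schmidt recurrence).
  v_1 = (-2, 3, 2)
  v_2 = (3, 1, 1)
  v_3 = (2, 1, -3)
Orthogonal basis:
  u_1 = (-2, 3, 2)
  u_2 = (49/17, 20/17, 19/17)
  u_3 = (43/186, 172/93, -473/186)

Apply the Gram-Schmidt recurrence
  u_1 = v_1
  u_i = v_i − Σ_{j<i} ((v_i · u_j) / (u_j · u_j)) · u_j.

Step by step this gives:
  u_1 = (-2, 3, 2)
  u_2 = (49/17, 20/17, 19/17)
  u_3 = (43/186, 172/93, -473/186)

Orthogonality check:
  u_2 · u_1 = 0 (should be 0)
  u_3 · u_1 = 0 (should be 0)
  u_3 · u_2 = 0 (should be 0)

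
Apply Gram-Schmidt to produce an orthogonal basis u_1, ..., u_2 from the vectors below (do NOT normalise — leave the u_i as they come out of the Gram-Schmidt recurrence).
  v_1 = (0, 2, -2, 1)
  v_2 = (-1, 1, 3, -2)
Orthogonal basis:
  u_1 = (0, 2, -2, 1)
  u_2 = (-1, 7/3, 5/3, -4/3)

Apply the Gram-Schmidt recurrence
  u_1 = v_1
  u_i = v_i − Σ_{j<i} ((v_i · u_j) / (u_j · u_j)) · u_j.

Step by step this gives:
  u_1 = (0, 2, -2, 1)
  u_2 = (-1, 7/3, 5/3, -4/3)

Orthogonality check:
  u_2 · u_1 = 0 (should be 0)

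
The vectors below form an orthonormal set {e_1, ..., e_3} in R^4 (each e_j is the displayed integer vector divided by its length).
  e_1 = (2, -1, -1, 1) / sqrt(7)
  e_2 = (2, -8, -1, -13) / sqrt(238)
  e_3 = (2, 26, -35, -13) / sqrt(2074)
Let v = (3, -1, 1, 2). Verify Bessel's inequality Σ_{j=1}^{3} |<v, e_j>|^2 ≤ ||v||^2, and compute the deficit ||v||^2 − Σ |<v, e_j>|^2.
Σ |<v, e_j>|^2 = 794/61; ||v||^2 = 15; deficit = 121/61

Write each e_j = u_j / sqrt(<u_j, u_j>) where u_j is the displayed integer vector. Then <v, e_j> = <v, u_j> / sqrt(<u_j, u_j>), so |<v, e_j>|^2 = <v, u_j>^2 / <u_j, u_j>.
Coefficients: <v, e_1> = 8/sqrt(7), <v, e_2> = -13/sqrt(238), <v, e_3> = -81/sqrt(2074).
Square and sum: Σ |<v, e_j>|^2 = 794/61.
Compute ||v||^2 = v·v = 15.
Deficit = 15 − 794/61 = 121/61 ≥ 0, confirming Bessel's inequality. (The deficit equals ||v − Σ <v,e_j> e_j||^2, the squared distance from v to span{e_j}.)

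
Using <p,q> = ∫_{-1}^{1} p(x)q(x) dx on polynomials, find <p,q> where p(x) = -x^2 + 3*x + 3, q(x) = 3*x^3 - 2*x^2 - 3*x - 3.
<p,q> = -108/5

Expand the product: p(x)·q(x) = -3*x^5 + 11*x^4 + 6*x^3 - 12*x^2 - 18*x - 9.
∫_{-1}^{1} of each monomial x^k gives [2/(k+1) if k even, 0 if k odd]. Integrating term-by-term (or equivalently evaluating the antiderivative F(x) = -x^6/2 + 11*x^5/5 + 3*x^4/2 - 4*x^3 - 9*x^2 - 9*x at the endpoints):
  F(1) − F(−1) = -94/5 − (14/5) = -108/5.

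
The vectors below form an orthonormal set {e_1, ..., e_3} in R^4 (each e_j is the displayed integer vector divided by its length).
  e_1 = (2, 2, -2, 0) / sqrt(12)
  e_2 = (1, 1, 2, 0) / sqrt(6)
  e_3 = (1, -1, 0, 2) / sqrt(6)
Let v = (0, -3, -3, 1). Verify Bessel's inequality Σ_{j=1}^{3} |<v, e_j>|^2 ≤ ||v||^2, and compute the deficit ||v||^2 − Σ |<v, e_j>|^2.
Σ |<v, e_j>|^2 = 53/3; ||v||^2 = 19; deficit = 4/3

Write each e_j = u_j / sqrt(<u_j, u_j>) where u_j is the displayed integer vector. Then <v, e_j> = <v, u_j> / sqrt(<u_j, u_j>), so |<v, e_j>|^2 = <v, u_j>^2 / <u_j, u_j>.
Coefficients: <v, e_1> = 0/sqrt(12), <v, e_2> = -9/sqrt(6), <v, e_3> = 5/sqrt(6).
Square and sum: Σ |<v, e_j>|^2 = 53/3.
Compute ||v||^2 = v·v = 19.
Deficit = 19 − 53/3 = 4/3 ≥ 0, confirming Bessel's inequality. (The deficit equals ||v − Σ <v,e_j> e_j||^2, the squared distance from v to span{e_j}.)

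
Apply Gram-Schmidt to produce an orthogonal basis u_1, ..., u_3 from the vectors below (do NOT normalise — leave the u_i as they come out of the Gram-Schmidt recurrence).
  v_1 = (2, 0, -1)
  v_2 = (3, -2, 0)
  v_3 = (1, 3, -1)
Orthogonal basis:
  u_1 = (2, 0, -1)
  u_2 = (3/5, -2, 6/5)
  u_3 = (14/29, 21/29, 28/29)

Apply the Gram-Schmidt recurrence
  u_1 = v_1
  u_i = v_i − Σ_{j<i} ((v_i · u_j) / (u_j · u_j)) · u_j.

Step by step this gives:
  u_1 = (2, 0, -1)
  u_2 = (3/5, -2, 6/5)
  u_3 = (14/29, 21/29, 28/29)

Orthogonality check:
  u_2 · u_1 = 0 (should be 0)
  u_3 · u_1 = 0 (should be 0)
  u_3 · u_2 = 0 (should be 0)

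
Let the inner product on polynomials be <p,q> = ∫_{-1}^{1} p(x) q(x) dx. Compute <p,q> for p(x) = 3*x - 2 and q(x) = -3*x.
<p,q> = -6

Expand the product: p(x)·q(x) = -9*x^2 + 6*x.
∫_{-1}^{1} of each monomial x^k gives [2/(k+1) if k even, 0 if k odd]. Integrating term-by-term (or equivalently evaluating the antiderivative F(x) = -3*x^3 + 3*x^2 at the endpoints):
  F(1) − F(−1) = 0 − (6) = -6.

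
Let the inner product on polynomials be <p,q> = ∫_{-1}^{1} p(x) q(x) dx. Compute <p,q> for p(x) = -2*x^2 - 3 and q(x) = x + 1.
<p,q> = -22/3

Expand the product: p(x)·q(x) = -2*x^3 - 2*x^2 - 3*x - 3.
∫_{-1}^{1} of each monomial x^k gives [2/(k+1) if k even, 0 if k odd]. Integrating term-by-term (or equivalently evaluating the antiderivative F(x) = -x^4/2 - 2*x^3/3 - 3*x^2/2 - 3*x at the endpoints):
  F(1) − F(−1) = -17/3 − (5/3) = -22/3.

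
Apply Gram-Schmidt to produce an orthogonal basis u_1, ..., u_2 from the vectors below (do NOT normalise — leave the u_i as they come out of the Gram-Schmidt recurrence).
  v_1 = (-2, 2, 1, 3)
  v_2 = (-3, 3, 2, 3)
Orthogonal basis:
  u_1 = (-2, 2, 1, 3)
  u_2 = (-4/9, 4/9, 13/18, -5/6)

Apply the Gram-Schmidt recurrence
  u_1 = v_1
  u_i = v_i − Σ_{j<i} ((v_i · u_j) / (u_j · u_j)) · u_j.

Step by step this gives:
  u_1 = (-2, 2, 1, 3)
  u_2 = (-4/9, 4/9, 13/18, -5/6)

Orthogonality check:
  u_2 · u_1 = 0 (should be 0)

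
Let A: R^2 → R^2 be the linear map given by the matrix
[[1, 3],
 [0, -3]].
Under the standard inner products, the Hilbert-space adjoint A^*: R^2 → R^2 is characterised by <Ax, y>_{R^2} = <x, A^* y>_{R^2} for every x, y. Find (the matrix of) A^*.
A^* = A^T =
[[1, 0],
 [3, -3]]

For real matrices with standard dot products, the defining identity <Ax, y> = <x, A^* y> gives (Ax)^T y = x^T (A^*) y, i.e. x^T A^T y = x^T (A^*) y. Since this holds for all x, y, we must have A^* = A^T. Therefore
A^* =
[[1, 0],
 [3, -3]].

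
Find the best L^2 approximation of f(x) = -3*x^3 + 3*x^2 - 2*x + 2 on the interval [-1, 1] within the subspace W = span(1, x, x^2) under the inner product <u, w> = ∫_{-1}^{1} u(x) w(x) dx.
g(x) = 3*x^2 - 19*x/5 + 2

The best approximation g ∈ W is the orthogonal projection of f onto W. Writing g = a_0 + a_1 x + a_2 x^2, the coefficients solve the normal equations G · a = b where
  G_{ij} = <φ_i, φ_j> and b_i = <f, φ_i>, with φ_0 = 1, φ_1 = x, φ_2 = x^2.
G =
  [2, 0, 2/3]
  [0, 2/3, 0]
  [2/3, 0, 2/5],
b = (6, -38/15, 38/15).
Solving gives a_0 = 2, a_1 = -19/5, a_2 = 3, so
  g(x) = 3*x^2 - 19*x/5 + 2.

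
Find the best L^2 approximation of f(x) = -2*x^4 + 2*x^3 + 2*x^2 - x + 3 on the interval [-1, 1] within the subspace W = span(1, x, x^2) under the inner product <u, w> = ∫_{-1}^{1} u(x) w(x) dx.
g(x) = 2*x^2/7 + x/5 + 111/35

The best approximation g ∈ W is the orthogonal projection of f onto W. Writing g = a_0 + a_1 x + a_2 x^2, the coefficients solve the normal equations G · a = b where
  G_{ij} = <φ_i, φ_j> and b_i = <f, φ_i>, with φ_0 = 1, φ_1 = x, φ_2 = x^2.
G =
  [2, 0, 2/3]
  [0, 2/3, 0]
  [2/3, 0, 2/5],
b = (98/15, 2/15, 78/35).
Solving gives a_0 = 111/35, a_1 = 1/5, a_2 = 2/7, so
  g(x) = 2*x^2/7 + x/5 + 111/35.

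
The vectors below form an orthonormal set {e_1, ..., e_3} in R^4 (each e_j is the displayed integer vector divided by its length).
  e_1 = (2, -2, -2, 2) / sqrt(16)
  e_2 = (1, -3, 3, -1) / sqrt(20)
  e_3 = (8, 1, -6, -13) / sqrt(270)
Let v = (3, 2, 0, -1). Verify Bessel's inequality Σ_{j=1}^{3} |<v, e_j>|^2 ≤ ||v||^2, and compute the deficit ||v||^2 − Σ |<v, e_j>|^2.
Σ |<v, e_j>|^2 = 35/6; ||v||^2 = 14; deficit = 49/6

Write each e_j = u_j / sqrt(<u_j, u_j>) where u_j is the displayed integer vector. Then <v, e_j> = <v, u_j> / sqrt(<u_j, u_j>), so |<v, e_j>|^2 = <v, u_j>^2 / <u_j, u_j>.
Coefficients: <v, e_1> = 0/sqrt(16), <v, e_2> = -2/sqrt(20), <v, e_3> = 39/sqrt(270).
Square and sum: Σ |<v, e_j>|^2 = 35/6.
Compute ||v||^2 = v·v = 14.
Deficit = 14 − 35/6 = 49/6 ≥ 0, confirming Bessel's inequality. (The deficit equals ||v − Σ <v,e_j> e_j||^2, the squared distance from v to span{e_j}.)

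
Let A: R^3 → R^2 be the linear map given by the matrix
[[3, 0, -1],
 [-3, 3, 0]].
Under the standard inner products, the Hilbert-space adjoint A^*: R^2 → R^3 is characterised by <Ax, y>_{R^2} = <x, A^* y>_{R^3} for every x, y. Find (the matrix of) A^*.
A^* = A^T =
[[3, -3],
 [0, 3],
 [-1, 0]]

For real matrices with standard dot products, the defining identity <Ax, y> = <x, A^* y> gives (Ax)^T y = x^T (A^*) y, i.e. x^T A^T y = x^T (A^*) y. Since this holds for all x, y, we must have A^* = A^T. Therefore
A^* =
[[3, -3],
 [0, 3],
 [-1, 0]].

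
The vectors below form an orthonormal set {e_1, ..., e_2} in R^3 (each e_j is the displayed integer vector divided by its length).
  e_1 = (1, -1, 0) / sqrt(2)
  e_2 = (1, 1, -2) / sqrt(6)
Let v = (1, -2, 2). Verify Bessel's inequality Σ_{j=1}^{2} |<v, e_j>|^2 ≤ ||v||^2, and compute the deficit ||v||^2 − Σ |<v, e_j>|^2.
Σ |<v, e_j>|^2 = 26/3; ||v||^2 = 9; deficit = 1/3

Write each e_j = u_j / sqrt(<u_j, u_j>) where u_j is the displayed integer vector. Then <v, e_j> = <v, u_j> / sqrt(<u_j, u_j>), so |<v, e_j>|^2 = <v, u_j>^2 / <u_j, u_j>.
Coefficients: <v, e_1> = 3/sqrt(2), <v, e_2> = -5/sqrt(6).
Square and sum: Σ |<v, e_j>|^2 = 26/3.
Compute ||v||^2 = v·v = 9.
Deficit = 9 − 26/3 = 1/3 ≥ 0, confirming Bessel's inequality. (The deficit equals ||v − Σ <v,e_j> e_j||^2, the squared distance from v to span{e_j}.)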